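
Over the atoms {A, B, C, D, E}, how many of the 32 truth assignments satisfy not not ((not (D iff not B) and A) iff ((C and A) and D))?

24

Initial set: {not not ((not (D iff not B) and A) iff ((C and A) and D))}.
not not ((not (D iff not B) and A) iff ((C and A) and D)): drop double negation, giving ((not (D iff not B) and A) iff ((C and A) and D)).
((not (D iff not B) and A) iff ((C and A) and D)): β-rule — branch into (not (D iff not B) and A), ((C and A) and D)  //  not (not (D iff not B) and A), not ((C and A) and D).
  branch 1 (add (not (D iff not B) and A), ((C and A) and D)):
    (not (D iff not B) and A): α-rule — add not (D iff not B), A.
    ((C and A) and D): α-rule — add (C and A), D.
    (C and A): α-rule — add C, A.
    not (D iff not B): β-rule — branch into D, not not B  //  not D, not B.
      branch 1.1 (add D, not not B):
        ○ open, literals {A=true, B=true, C=true, D=true}.
      branch 1.2 (add not D, not B):
        × closes — contains both D and not D.
  branch 2 (add not (not (D iff not B) and A), not ((C and A) and D)):
    not (not (D iff not B) and A): β-rule — branch into not not (D iff not B)  //  not A.
      branch 2.1 (add not not (D iff not B)):
        not ((C and A) and D): β-rule — branch into not (C and A)  //  not D.
          branch 2.1.1 (add not (C and A)):
            not not (D iff not B): β-rule — branch into D, not B  //  not D, not not B.
              branch 2.1.1.1 (add D, not B):
                not (C and A): β-rule — branch into not C  //  not A.
                  branch 2.1.1.1.1 (add not C):
                    ○ open, literals {B=false, C=false, D=true}.
                  branch 2.1.1.1.2 (add not A):
                    ○ open, literals {A=false, B=false, D=true}.
              branch 2.1.1.2 (add not D, not not B):
                not (C and A): β-rule — branch into not C  //  not A.
                  branch 2.1.1.2.1 (add not C):
                    ○ open, literals {B=true, C=false, D=false}.
                  branch 2.1.1.2.2 (add not A):
                    ○ open, literals {A=false, B=true, D=false}.
          branch 2.1.2 (add not D):
            not not (D iff not B): β-rule — branch into D, not B  //  not D, not not B.
              branch 2.1.2.1 (add D, not B):
                × closes — contains both D and not D.
              branch 2.1.2.2 (add not D, not not B):
                ○ open, literals {B=true, D=false}.
      branch 2.2 (add not A):
        not ((C and A) and D): β-rule — branch into not (C and A)  //  not D.
          branch 2.2.1 (add not (C and A)):
            not (C and A): β-rule — branch into not C  //  not A.
              branch 2.2.1.1 (add not C):
                ○ open, literals {A=false, C=false}.
              branch 2.2.1.2 (add not A):
                ○ open, literals {A=false}.
          branch 2.2.2 (add not D):
            ○ open, literals {A=false, D=false}.
2 branches closed, 9 open.
Each open branch fixes some atoms; the unmentioned ones are free. Counting distinct full assignments: branch {A=true, B=true, C=true, D=true} (E) contributes 2 new; branch {B=false, C=false, D=true} (A, E) contributes 4 new; branch {A=false, B=false, D=true} (C, E) contributes 2 new; branch {B=true, C=false, D=false} (A, E) contributes 4 new; branch {A=false, B=true, D=false} (C, E) contributes 2 new; branch {B=true, D=false} (A, C, E) contributes 2 new; branch {A=false, C=false} (B, D, E) contributes 4 new; branch {A=false} (B, C, D, E) contributes 4 new; branch {A=false, D=false} (B, C, E) contributes 0 new. Total: 24.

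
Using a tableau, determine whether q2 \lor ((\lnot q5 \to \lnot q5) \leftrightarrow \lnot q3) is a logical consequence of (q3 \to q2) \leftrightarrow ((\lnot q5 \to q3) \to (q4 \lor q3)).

Yes

Initial set: {((q3 \to q2) \leftrightarrow ((\lnot q5 \to q3) \to (q4 \lor q3))); \lnot (q2 \lor ((\lnot q5 \to \lnot q5) \leftrightarrow \lnot q3))}.
\lnot (q2 \lor ((\lnot q5 \to \lnot q5) \leftrightarrow \lnot q3)): α-rule — add \lnot q2, \lnot ((\lnot q5 \to \lnot q5) \leftrightarrow \lnot q3).
((q3 \to q2) \leftrightarrow ((\lnot q5 \to q3) \to (q4 \lor q3))): β-rule — branch into (q3 \to q2), ((\lnot q5 \to q3) \to (q4 \lor q3))  //  \lnot (q3 \to q2), \lnot ((\lnot q5 \to q3) \to (q4 \lor q3)).
  branch 1 (add (q3 \to q2), ((\lnot q5 \to q3) \to (q4 \lor q3))):
    \lnot ((\lnot q5 \to \lnot q5) \leftrightarrow \lnot q3): β-rule — branch into (\lnot q5 \to \lnot q5), \lnot \lnot q3  //  \lnot (\lnot q5 \to \lnot q5), \lnot q3.
      branch 1.1 (add (\lnot q5 \to \lnot q5), \lnot \lnot q3):
        (q3 \to q2): β-rule — branch into \lnot q3  //  q2.
          branch 1.1.1 (add \lnot q3):
            × closes — contains both q3 and \lnot q3.
          branch 1.1.2 (add q2):
            × closes — contains both q2 and \lnot q2.
      branch 1.2 (add \lnot (\lnot q5 \to \lnot q5), \lnot q3):
        \lnot (\lnot q5 \to \lnot q5): α-rule — add \lnot q5, \lnot \lnot q5.
        × closes — contains both q5 and \lnot q5.
  branch 2 (add \lnot (q3 \to q2), \lnot ((\lnot q5 \to q3) \to (q4 \lor q3))):
    \lnot (q3 \to q2): α-rule — add q3, \lnot q2.
    \lnot ((\lnot q5 \to q3) \to (q4 \lor q3)): α-rule — add (\lnot q5 \to q3), \lnot (q4 \lor q3).
    \lnot (q4 \lor q3): α-rule — add \lnot q4, \lnot q3.
    × closes — contains both q3 and \lnot q3.
All 4 branches close.
Every branch closed, so the premises entail the conclusion.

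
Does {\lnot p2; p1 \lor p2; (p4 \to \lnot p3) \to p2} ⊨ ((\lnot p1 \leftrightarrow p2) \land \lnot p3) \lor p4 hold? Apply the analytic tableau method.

Initial set: {\lnot p2; (p1 \lor p2); ((p4 \to \lnot p3) \to p2); \lnot (((\lnot p1 \leftrightarrow p2) \land \lnot p3) \lor p4)}.
\lnot (((\lnot p1 \leftrightarrow p2) \land \lnot p3) \lor p4): α-rule — add \lnot ((\lnot p1 \leftrightarrow p2) \land \lnot p3), \lnot p4.
(p1 \lor p2): β-rule — branch into p1  //  p2.
  branch 1 (add p1):
    ((p4 \to \lnot p3) \to p2): β-rule — branch into \lnot (p4 \to \lnot p3)  //  p2.
      branch 1.1 (add \lnot (p4 \to \lnot p3)):
        \lnot (p4 \to \lnot p3): α-rule — add p4, \lnot \lnot p3.
        × closes — contains both p4 and \lnot p4.
      branch 1.2 (add p2):
        × closes — contains both p2 and \lnot p2.
  branch 2 (add p2):
    × closes — contains both p2 and \lnot p2.
All 3 branches close.
Every branch closed, so the premises entail the conclusion.

Yes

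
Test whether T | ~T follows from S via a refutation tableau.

Initial set: {S; ~(T | ~T)}.
~(T | ~T): α-rule — add ~T, ~~T.
× closes — contains both T and ~T.
All 1 branch closes.
Every branch closed, so the premises entail the conclusion.

Yes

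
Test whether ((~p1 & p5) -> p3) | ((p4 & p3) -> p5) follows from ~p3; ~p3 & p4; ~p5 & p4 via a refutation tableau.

Initial set: {~p3; (~p3 & p4); (~p5 & p4); ~(((~p1 & p5) -> p3) | ((p4 & p3) -> p5))}.
(~p3 & p4): α-rule — add ~p3, p4.
(~p5 & p4): α-rule — add ~p5, p4.
~(((~p1 & p5) -> p3) | ((p4 & p3) -> p5)): α-rule — add ~((~p1 & p5) -> p3), ~((p4 & p3) -> p5).
~((~p1 & p5) -> p3): α-rule — add (~p1 & p5), ~p3.
~((p4 & p3) -> p5): α-rule — add (p4 & p3), ~p5.
(~p1 & p5): α-rule — add ~p1, p5.
× closes — contains both p5 and ~p5.
All 1 branch closes.
Every branch closed, so the premises entail the conclusion.

Yes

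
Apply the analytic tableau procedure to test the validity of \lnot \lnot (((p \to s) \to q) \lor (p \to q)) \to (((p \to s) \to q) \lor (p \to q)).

Assume the negation and expand:
Initial set: {F (\lnot \lnot (((p \to s) \to q) \lor (p \to q)) \to (((p \to s) \to q) \lor (p \to q)))}.
F (\lnot \lnot (((p \to s) \to q) \lor (p \to q)) \to (((p \to s) \to q) \lor (p \to q))): α-rule — add T \lnot \lnot (((p \to s) \to q) \lor (p \to q)), F (((p \to s) \to q) \lor (p \to q)).
T \lnot \lnot (((p \to s) \to q) \lor (p \to q)): drop double negation, giving T (((p \to s) \to q) \lor (p \to q)).
F (((p \to s) \to q) \lor (p \to q)): α-rule — add F ((p \to s) \to q), F (p \to q).
F ((p \to s) \to q): α-rule — add T (p \to s), F q.
F (p \to q): α-rule — add T p, F q.
T (((p \to s) \to q) \lor (p \to q)): β-rule — branch into T ((p \to s) \to q)  //  T (p \to q).
  branch 1 (add T ((p \to s) \to q)):
    T (p \to s): β-rule — branch into F p  //  T s.
      branch 1.1 (add F p):
        × closes — contains both p and \lnot p.
      branch 1.2 (add T s):
        T ((p \to s) \to q): β-rule — branch into F (p \to s)  //  T q.
          branch 1.2.1 (add F (p \to s)):
            F (p \to s): α-rule — add T p, F s.
            × closes — contains both s and \lnot s.
          branch 1.2.2 (add T q):
            × closes — contains both q and \lnot q.
  branch 2 (add T (p \to q)):
    T (p \to s): β-rule — branch into F p  //  T s.
      branch 2.1 (add F p):
        × closes — contains both p and \lnot p.
      branch 2.2 (add T s):
        T (p \to q): β-rule — branch into F p  //  T q.
          branch 2.2.1 (add F p):
            × closes — contains both p and \lnot p.
          branch 2.2.2 (add T q):
            × closes — contains both q and \lnot q.
All 6 branches close.
Every branch closed, so the negation is unsatisfiable and the formula is valid.

Valid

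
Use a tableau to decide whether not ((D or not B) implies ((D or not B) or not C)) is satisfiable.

Initial set: {not ((D or not B) implies ((D or not B) or not C))}.
not ((D or not B) implies ((D or not B) or not C)): α-rule — add (D or not B), not ((D or not B) or not C).
not ((D or not B) or not C): α-rule — add not (D or not B), not not C.
not (D or not B): α-rule — add not D, not not B.
(D or not B): β-rule — branch into D  //  not B.
  branch 1 (add D):
    × closes — contains both D and not D.
  branch 2 (add not B):
    × closes — contains both B and not B.
All 2 branches close.
Every branch closed; the formula is unsatisfiable.

Unsatisfiable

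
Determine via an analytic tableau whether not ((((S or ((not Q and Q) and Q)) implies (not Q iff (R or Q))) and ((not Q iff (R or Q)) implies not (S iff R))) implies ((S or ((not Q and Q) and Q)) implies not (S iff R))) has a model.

Initial set: {not ((((S or ((not Q and Q) and Q)) implies (not Q iff (R or Q))) and ((not Q iff (R or Q)) implies not (S iff R))) implies ((S or ((not Q and Q) and Q)) implies not (S iff R)))}.
not ((((S or ((not Q and Q) and Q)) implies (not Q iff (R or Q))) and ((not Q iff (R or Q)) implies not (S iff R))) implies ((S or ((not Q and Q) and Q)) implies not (S iff R))): α-rule — add (((S or ((not Q and Q) and Q)) implies (not Q iff (R or Q))) and ((not Q iff (R or Q)) implies not (S iff R))), not ((S or ((not Q and Q) and Q)) implies not (S iff R)).
(((S or ((not Q and Q) and Q)) implies (not Q iff (R or Q))) and ((not Q iff (R or Q)) implies not (S iff R))): α-rule — add ((S or ((not Q and Q) and Q)) implies (not Q iff (R or Q))), ((not Q iff (R or Q)) implies not (S iff R)).
not ((S or ((not Q and Q) and Q)) implies not (S iff R)): α-rule — add (S or ((not Q and Q) and Q)), not not (S iff R).
((S or ((not Q and Q) and Q)) implies (not Q iff (R or Q))): β-rule — branch into not (S or ((not Q and Q) and Q))  //  (not Q iff (R or Q)).
  branch 1 (add not (S or ((not Q and Q) and Q))):
    not (S or ((not Q and Q) and Q)): α-rule — add not S, not ((not Q and Q) and Q).
    ((not Q iff (R or Q)) implies not (S iff R)): β-rule — branch into not (not Q iff (R or Q))  //  not (S iff R).
      branch 1.1 (add not (not Q iff (R or Q))):
        (S or ((not Q and Q) and Q)): β-rule — branch into S  //  ((not Q and Q) and Q).
          branch 1.1.1 (add S):
            × closes — contains both S and not S.
          branch 1.1.2 (add ((not Q and Q) and Q)):
            ((not Q and Q) and Q): α-rule — add (not Q and Q), Q.
            (not Q and Q): α-rule — add not Q, Q.
            × closes — contains both Q and not Q.
      branch 1.2 (add not (S iff R)):
        (S or ((not Q and Q) and Q)): β-rule — branch into S  //  ((not Q and Q) and Q).
          branch 1.2.1 (add S):
            × closes — contains both S and not S.
          branch 1.2.2 (add ((not Q and Q) and Q)):
            ((not Q and Q) and Q): α-rule — add (not Q and Q), Q.
            (not Q and Q): α-rule — add not Q, Q.
            × closes — contains both Q and not Q.
  branch 2 (add (not Q iff (R or Q))):
    ((not Q iff (R or Q)) implies not (S iff R)): β-rule — branch into not (not Q iff (R or Q))  //  not (S iff R).
      branch 2.1 (add not (not Q iff (R or Q))):
        (S or ((not Q and Q) and Q)): β-rule — branch into S  //  ((not Q and Q) and Q).
          branch 2.1.1 (add S):
            not not (S iff R): β-rule — branch into S, R  //  not S, not R.
              branch 2.1.1.1 (add S, R):
                (not Q iff (R or Q)): β-rule — branch into not Q, (R or Q)  //  not not Q, not (R or Q).
                  branch 2.1.1.1.1 (add not Q, (R or Q)):
                    not (not Q iff (R or Q)): β-rule — branch into not Q, not (R or Q)  //  not not Q, (R or Q).
                      branch 2.1.1.1.1.1 (add not Q, not (R or Q)):
                        not (R or Q): α-rule — add not R, not Q.
                        × closes — contains both R and not R.
                      branch 2.1.1.1.1.2 (add not not Q, (R or Q)):
                        × closes — contains both Q and not Q.
                  branch 2.1.1.1.2 (add not not Q, not (R or Q)):
                    not (R or Q): α-rule — add not R, not Q.
                    × closes — contains both R and not R.
              branch 2.1.1.2 (add not S, not R):
                × closes — contains both S and not S.
          branch 2.1.2 (add ((not Q and Q) and Q)):
            ((not Q and Q) and Q): α-rule — add (not Q and Q), Q.
            (not Q and Q): α-rule — add not Q, Q.
            × closes — contains both Q and not Q.
      branch 2.2 (add not (S iff R)):
        (S or ((not Q and Q) and Q)): β-rule — branch into S  //  ((not Q and Q) and Q).
          branch 2.2.1 (add S):
            not not (S iff R): β-rule — branch into S, R  //  not S, not R.
              branch 2.2.1.1 (add S, R):
                (not Q iff (R or Q)): β-rule — branch into not Q, (R or Q)  //  not not Q, not (R or Q).
                  branch 2.2.1.1.1 (add not Q, (R or Q)):
                    not (S iff R): β-rule — branch into S, not R  //  not S, R.
                      branch 2.2.1.1.1.1 (add S, not R):
                        × closes — contains both R and not R.
                      branch 2.2.1.1.1.2 (add not S, R):
                        × closes — contains both S and not S.
                  branch 2.2.1.1.2 (add not not Q, not (R or Q)):
                    not (R or Q): α-rule — add not R, not Q.
                    × closes — contains both R and not R.
              branch 2.2.1.2 (add not S, not R):
                × closes — contains both S and not S.
          branch 2.2.2 (add ((not Q and Q) and Q)):
            ((not Q and Q) and Q): α-rule — add (not Q and Q), Q.
            (not Q and Q): α-rule — add not Q, Q.
            × closes — contains both Q and not Q.
All 14 branches close.
Every branch closed; the formula is unsatisfiable.

Unsatisfiable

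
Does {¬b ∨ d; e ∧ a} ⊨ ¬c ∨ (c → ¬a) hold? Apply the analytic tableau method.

Initial set: {T (¬b ∨ d); T (e ∧ a); F (¬c ∨ (c → ¬a))}.
T (e ∧ a): α-rule — add T e, T a.
F (¬c ∨ (c → ¬a)): α-rule — add F ¬c, F (c → ¬a).
F (c → ¬a): α-rule — add T c, F ¬a.
T (¬b ∨ d): β-rule — branch into T ¬b  //  T d.
  branch 1 (add T ¬b):
    ○ open, literals {a=true, b=false, c=true, e=true}.
  branch 2 (add T d):
    ○ open, literals {a=true, c=true, d=true, e=true}.
0 branches closed, 2 open.
An open branch gives a countermodel: a=true, b=false, c=true, e=true (unmentioned atoms arbitrary); the premises hold there but the conclusion fails.

No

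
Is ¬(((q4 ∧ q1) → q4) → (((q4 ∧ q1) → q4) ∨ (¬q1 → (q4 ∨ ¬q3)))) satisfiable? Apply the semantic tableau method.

Initial set: {T ¬(((q4 ∧ q1) → q4) → (((q4 ∧ q1) → q4) ∨ (¬q1 → (q4 ∨ ¬q3))))}.
T ¬(((q4 ∧ q1) → q4) → (((q4 ∧ q1) → q4) ∨ (¬q1 → (q4 ∨ ¬q3)))): α-rule — add T ((q4 ∧ q1) → q4), F (((q4 ∧ q1) → q4) ∨ (¬q1 → (q4 ∨ ¬q3))).
F (((q4 ∧ q1) → q4) ∨ (¬q1 → (q4 ∨ ¬q3))): α-rule — add F ((q4 ∧ q1) → q4), F (¬q1 → (q4 ∨ ¬q3)).
F ((q4 ∧ q1) → q4): α-rule — add T (q4 ∧ q1), F q4.
F (¬q1 → (q4 ∨ ¬q3)): α-rule — add T ¬q1, F (q4 ∨ ¬q3).
T (q4 ∧ q1): α-rule — add T q4, T q1.
× closes — contains both q4 and ¬q4.
All 1 branch closes.
Every branch closed; the formula is unsatisfiable.

Unsatisfiable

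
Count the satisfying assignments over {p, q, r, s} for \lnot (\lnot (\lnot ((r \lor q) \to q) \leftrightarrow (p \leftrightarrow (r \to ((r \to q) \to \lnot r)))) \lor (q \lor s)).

2

Initial set: {\lnot (\lnot (\lnot ((r \lor q) \to q) \leftrightarrow (p \leftrightarrow (r \to ((r \to q) \to \lnot r)))) \lor (q \lor s))}.
\lnot (\lnot (\lnot ((r \lor q) \to q) \leftrightarrow (p \leftrightarrow (r \to ((r \to q) \to \lnot r)))) \lor (q \lor s)): α-rule — add \lnot \lnot (\lnot ((r \lor q) \to q) \leftrightarrow (p \leftrightarrow (r \to ((r \to q) \to \lnot r)))), \lnot (q \lor s).
\lnot (q \lor s): α-rule — add \lnot q, \lnot s.
\lnot \lnot (\lnot ((r \lor q) \to q) \leftrightarrow (p \leftrightarrow (r \to ((r \to q) \to \lnot r)))): β-rule — branch into \lnot ((r \lor q) \to q), (p \leftrightarrow (r \to ((r \to q) \to \lnot r)))  //  \lnot \lnot ((r \lor q) \to q), \lnot (p \leftrightarrow (r \to ((r \to q) \to \lnot r))).
  branch 1 (add \lnot ((r \lor q) \to q), (p \leftrightarrow (r \to ((r \to q) \to \lnot r)))):
    \lnot ((r \lor q) \to q): α-rule — add (r \lor q), \lnot q.
    (p \leftrightarrow (r \to ((r \to q) \to \lnot r))): β-rule — branch into p, (r \to ((r \to q) \to \lnot r))  //  \lnot p, \lnot (r \to ((r \to q) \to \lnot r)).
      branch 1.1 (add p, (r \to ((r \to q) \to \lnot r))):
        (r \lor q): β-rule — branch into r  //  q.
          branch 1.1.1 (add r):
            (r \to ((r \to q) \to \lnot r)): β-rule — branch into \lnot r  //  ((r \to q) \to \lnot r).
              branch 1.1.1.1 (add \lnot r):
                × closes — contains both r and \lnot r.
              branch 1.1.1.2 (add ((r \to q) \to \lnot r)):
                ((r \to q) \to \lnot r): β-rule — branch into \lnot (r \to q)  //  \lnot r.
                  branch 1.1.1.2.1 (add \lnot (r \to q)):
                    \lnot (r \to q): α-rule — add r, \lnot q.
                    ○ open, literals {p=T, q=F, r=T, s=F}.
                  branch 1.1.1.2.2 (add \lnot r):
                    × closes — contains both r and \lnot r.
          branch 1.1.2 (add q):
            × closes — contains both q and \lnot q.
      branch 1.2 (add \lnot p, \lnot (r \to ((r \to q) \to \lnot r))):
        \lnot (r \to ((r \to q) \to \lnot r)): α-rule — add r, \lnot ((r \to q) \to \lnot r).
        \lnot ((r \to q) \to \lnot r): α-rule — add (r \to q), \lnot \lnot r.
        (r \lor q): β-rule — branch into r  //  q.
          branch 1.2.1 (add r):
            (r \to q): β-rule — branch into \lnot r  //  q.
              branch 1.2.1.1 (add \lnot r):
                × closes — contains both r and \lnot r.
              branch 1.2.1.2 (add q):
                × closes — contains both q and \lnot q.
          branch 1.2.2 (add q):
            × closes — contains both q and \lnot q.
  branch 2 (add \lnot \lnot ((r \lor q) \to q), \lnot (p \leftrightarrow (r \to ((r \to q) \to \lnot r)))):
    \lnot \lnot ((r \lor q) \to q): β-rule — branch into \lnot (r \lor q)  //  q.
      branch 2.1 (add \lnot (r \lor q)):
        \lnot (r \lor q): α-rule — add \lnot r, \lnot q.
        \lnot (p \leftrightarrow (r \to ((r \to q) \to \lnot r))): β-rule — branch into p, \lnot (r \to ((r \to q) \to \lnot r))  //  \lnot p, (r \to ((r \to q) \to \lnot r)).
          branch 2.1.1 (add p, \lnot (r \to ((r \to q) \to \lnot r))):
            \lnot (r \to ((r \to q) \to \lnot r)): α-rule — add r, \lnot ((r \to q) \to \lnot r).
            × closes — contains both r and \lnot r.
          branch 2.1.2 (add \lnot p, (r \to ((r \to q) \to \lnot r))):
            (r \to ((r \to q) \to \lnot r)): β-rule — branch into \lnot r  //  ((r \to q) \to \lnot r).
              branch 2.1.2.1 (add \lnot r):
                ○ open, literals {p=F, q=F, r=F, s=F}.
              branch 2.1.2.2 (add ((r \to q) \to \lnot r)):
                ((r \to q) \to \lnot r): β-rule — branch into \lnot (r \to q)  //  \lnot r.
                  branch 2.1.2.2.1 (add \lnot (r \to q)):
                    \lnot (r \to q): α-rule — add r, \lnot q.
                    × closes — contains both r and \lnot r.
                  branch 2.1.2.2.2 (add \lnot r):
                    ○ open, literals {p=F, q=F, r=F, s=F}.
      branch 2.2 (add q):
        × closes — contains both q and \lnot q.
9 branches closed, 3 open.
Each open branch fixes some atoms; the unmentioned ones are free. Counting distinct full assignments: branch {p=T, q=F, r=T, s=F} (none free) contributes 1 new; branch {p=F, q=F, r=F, s=F} (none free) contributes 1 new; branch {p=F, q=F, r=F, s=F} (none free) contributes 0 new. Total: 2.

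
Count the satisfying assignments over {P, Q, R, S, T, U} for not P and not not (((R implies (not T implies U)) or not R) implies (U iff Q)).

Initial set: {(not P and not not (((R implies (not T implies U)) or not R) implies (U iff Q)))}.
(not P and not not (((R implies (not T implies U)) or not R) implies (U iff Q))): α-rule — add not P, not not (((R implies (not T implies U)) or not R) implies (U iff Q)).
not not (((R implies (not T implies U)) or not R) implies (U iff Q)): drop double negation, giving (((R implies (not T implies U)) or not R) implies (U iff Q)).
(((R implies (not T implies U)) or not R) implies (U iff Q)): β-rule — branch into not ((R implies (not T implies U)) or not R)  //  (U iff Q).
  branch 1 (add not ((R implies (not T implies U)) or not R)):
    not ((R implies (not T implies U)) or not R): α-rule — add not (R implies (not T implies U)), not not R.
    not (R implies (not T implies U)): α-rule — add R, not (not T implies U).
    not (not T implies U): α-rule — add not T, not U.
    ○ open, literals {P=0, R=1, T=0, U=0}.
  branch 2 (add (U iff Q)):
    (U iff Q): β-rule — branch into U, Q  //  not U, not Q.
      branch 2.1 (add U, Q):
        ○ open, literals {P=0, Q=1, U=1}.
      branch 2.2 (add not U, not Q):
        ○ open, literals {P=0, Q=0, U=0}.
0 branches closed, 3 open.
Each open branch fixes some atoms; the unmentioned ones are free. Counting distinct full assignments: branch {P=0, R=1, T=0, U=0} (Q, S) contributes 4 new; branch {P=0, Q=1, U=1} (R, S, T) contributes 8 new; branch {P=0, Q=0, U=0} (R, S, T) contributes 6 new. Total: 18.

18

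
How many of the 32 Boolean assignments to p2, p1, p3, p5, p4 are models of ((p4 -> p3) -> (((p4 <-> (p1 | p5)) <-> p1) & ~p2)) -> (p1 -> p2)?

28

Initial set: {(((p4 -> p3) -> (((p4 <-> (p1 | p5)) <-> p1) & ~p2)) -> (p1 -> p2))}.
(((p4 -> p3) -> (((p4 <-> (p1 | p5)) <-> p1) & ~p2)) -> (p1 -> p2)): β-rule — branch into ~((p4 -> p3) -> (((p4 <-> (p1 | p5)) <-> p1) & ~p2))  //  (p1 -> p2).
  branch 1 (add ~((p4 -> p3) -> (((p4 <-> (p1 | p5)) <-> p1) & ~p2))):
    ~((p4 -> p3) -> (((p4 <-> (p1 | p5)) <-> p1) & ~p2)): α-rule — add (p4 -> p3), ~(((p4 <-> (p1 | p5)) <-> p1) & ~p2).
    (p4 -> p3): β-rule — branch into ~p4  //  p3.
      branch 1.1 (add ~p4):
        ~(((p4 <-> (p1 | p5)) <-> p1) & ~p2): β-rule — branch into ~((p4 <-> (p1 | p5)) <-> p1)  //  ~~p2.
          branch 1.1.1 (add ~((p4 <-> (p1 | p5)) <-> p1)):
            ~((p4 <-> (p1 | p5)) <-> p1): β-rule — branch into (p4 <-> (p1 | p5)), ~p1  //  ~(p4 <-> (p1 | p5)), p1.
              branch 1.1.1.1 (add (p4 <-> (p1 | p5)), ~p1):
                (p4 <-> (p1 | p5)): β-rule — branch into p4, (p1 | p5)  //  ~p4, ~(p1 | p5).
                  branch 1.1.1.1.1 (add p4, (p1 | p5)):
                    × closes — contains both p4 and ~p4.
                  branch 1.1.1.1.2 (add ~p4, ~(p1 | p5)):
                    ~(p1 | p5): α-rule — add ~p1, ~p5.
                    ○ open, literals {p1=false, p4=false, p5=false}.
              branch 1.1.1.2 (add ~(p4 <-> (p1 | p5)), p1):
                ~(p4 <-> (p1 | p5)): β-rule — branch into p4, ~(p1 | p5)  //  ~p4, (p1 | p5).
                  branch 1.1.1.2.1 (add p4, ~(p1 | p5)):
                    × closes — contains both p4 and ~p4.
                  branch 1.1.1.2.2 (add ~p4, (p1 | p5)):
                    (p1 | p5): β-rule — branch into p1  //  p5.
                      branch 1.1.1.2.2.1 (add p1):
                        ○ open, literals {p1=true, p4=false}.
                      branch 1.1.1.2.2.2 (add p5):
                        ○ open, literals {p1=true, p4=false, p5=true}.
          branch 1.1.2 (add ~~p2):
            ○ open, literals {p2=true, p4=false}.
      branch 1.2 (add p3):
        ~(((p4 <-> (p1 | p5)) <-> p1) & ~p2): β-rule — branch into ~((p4 <-> (p1 | p5)) <-> p1)  //  ~~p2.
          branch 1.2.1 (add ~((p4 <-> (p1 | p5)) <-> p1)):
            ~((p4 <-> (p1 | p5)) <-> p1): β-rule — branch into (p4 <-> (p1 | p5)), ~p1  //  ~(p4 <-> (p1 | p5)), p1.
              branch 1.2.1.1 (add (p4 <-> (p1 | p5)), ~p1):
                (p4 <-> (p1 | p5)): β-rule — branch into p4, (p1 | p5)  //  ~p4, ~(p1 | p5).
                  branch 1.2.1.1.1 (add p4, (p1 | p5)):
                    (p1 | p5): β-rule — branch into p1  //  p5.
                      branch 1.2.1.1.1.1 (add p1):
                        × closes — contains both p1 and ~p1.
                      branch 1.2.1.1.1.2 (add p5):
                        ○ open, literals {p1=false, p3=true, p4=true, p5=true}.
                  branch 1.2.1.1.2 (add ~p4, ~(p1 | p5)):
                    ~(p1 | p5): α-rule — add ~p1, ~p5.
                    ○ open, literals {p1=false, p3=true, p4=false, p5=false}.
              branch 1.2.1.2 (add ~(p4 <-> (p1 | p5)), p1):
                ~(p4 <-> (p1 | p5)): β-rule — branch into p4, ~(p1 | p5)  //  ~p4, (p1 | p5).
                  branch 1.2.1.2.1 (add p4, ~(p1 | p5)):
                    ~(p1 | p5): α-rule — add ~p1, ~p5.
                    × closes — contains both p1 and ~p1.
                  branch 1.2.1.2.2 (add ~p4, (p1 | p5)):
                    (p1 | p5): β-rule — branch into p1  //  p5.
                      branch 1.2.1.2.2.1 (add p1):
                        ○ open, literals {p1=true, p3=true, p4=false}.
                      branch 1.2.1.2.2.2 (add p5):
                        ○ open, literals {p1=true, p3=true, p4=false, p5=true}.
          branch 1.2.2 (add ~~p2):
            ○ open, literals {p2=true, p3=true}.
  branch 2 (add (p1 -> p2)):
    (p1 -> p2): β-rule — branch into ~p1  //  p2.
      branch 2.1 (add ~p1):
        ○ open, literals {p1=false}.
      branch 2.2 (add p2):
        ○ open, literals {p2=true}.
4 branches closed, 11 open.
Each open branch fixes some atoms; the unmentioned ones are free. Counting distinct full assignments: branch {p1=false, p4=false, p5=false} (p2, p3) contributes 4 new; branch {p1=true, p4=false} (p2, p3, p5) contributes 8 new; branch {p1=true, p4=false, p5=true} (p2, p3) contributes 0 new; branch {p2=true, p4=false} (p1, p3, p5) contributes 2 new; branch {p1=false, p3=true, p4=true, p5=true} (p2) contributes 2 new; branch {p1=false, p3=true, p4=false, p5=false} (p2) contributes 0 new; branch {p1=true, p3=true, p4=false} (p2, p5) contributes 0 new; branch {p1=true, p3=true, p4=false, p5=true} (p2) contributes 0 new; branch {p2=true, p3=true} (p1, p5, p4) contributes 3 new; branch {p1=false} (p2, p3, p5, p4) contributes 7 new; branch {p2=true} (p1, p3, p5, p4) contributes 2 new. Total: 28.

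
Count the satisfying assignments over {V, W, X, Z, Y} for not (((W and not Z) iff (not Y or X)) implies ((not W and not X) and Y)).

Initial set: {not (((W and not Z) iff (not Y or X)) implies ((not W and not X) and Y))}.
not (((W and not Z) iff (not Y or X)) implies ((not W and not X) and Y)): α-rule — add ((W and not Z) iff (not Y or X)), not ((not W and not X) and Y).
((W and not Z) iff (not Y or X)): β-rule — branch into (W and not Z), (not Y or X)  //  not (W and not Z), not (not Y or X).
  branch 1 (add (W and not Z), (not Y or X)):
    (W and not Z): α-rule — add W, not Z.
    not ((not W and not X) and Y): β-rule — branch into not (not W and not X)  //  not Y.
      branch 1.1 (add not (not W and not X)):
        (not Y or X): β-rule — branch into not Y  //  X.
          branch 1.1.1 (add not Y):
            not (not W and not X): β-rule — branch into not not W  //  not not X.
              branch 1.1.1.1 (add not not W):
                ○ open, literals {W=true, Y=false, Z=false}.
              branch 1.1.1.2 (add not not X):
                ○ open, literals {W=true, X=true, Y=false, Z=false}.
          branch 1.1.2 (add X):
            not (not W and not X): β-rule — branch into not not W  //  not not X.
              branch 1.1.2.1 (add not not W):
                ○ open, literals {W=true, X=true, Z=false}.
              branch 1.1.2.2 (add not not X):
                ○ open, literals {W=true, X=true, Z=false}.
      branch 1.2 (add not Y):
        (not Y or X): β-rule — branch into not Y  //  X.
          branch 1.2.1 (add not Y):
            ○ open, literals {W=true, Y=false, Z=false}.
          branch 1.2.2 (add X):
            ○ open, literals {W=true, X=true, Y=false, Z=false}.
  branch 2 (add not (W and not Z), not (not Y or X)):
    not (not Y or X): α-rule — add not not Y, not X.
    not ((not W and not X) and Y): β-rule — branch into not (not W and not X)  //  not Y.
      branch 2.1 (add not (not W and not X)):
        not (W and not Z): β-rule — branch into not W  //  not not Z.
          branch 2.1.1 (add not W):
            not (not W and not X): β-rule — branch into not not W  //  not not X.
              branch 2.1.1.1 (add not not W):
                × closes — contains both W and not W.
              branch 2.1.1.2 (add not not X):
                × closes — contains both X and not X.
          branch 2.1.2 (add not not Z):
            not (not W and not X): β-rule — branch into not not W  //  not not X.
              branch 2.1.2.1 (add not not W):
                ○ open, literals {W=true, X=false, Y=true, Z=true}.
              branch 2.1.2.2 (add not not X):
                × closes — contains both X and not X.
      branch 2.2 (add not Y):
        × closes — contains both Y and not Y.
4 branches closed, 7 open.
Each open branch fixes some atoms; the unmentioned ones are free. Counting distinct full assignments: branch {W=true, Y=false, Z=false} (V, X) contributes 4 new; branch {W=true, X=true, Y=false, Z=false} (V) contributes 0 new; branch {W=true, X=true, Z=false} (V, Y) contributes 2 new; branch {W=true, X=true, Z=false} (V, Y) contributes 0 new; branch {W=true, Y=false, Z=false} (V, X) contributes 0 new; branch {W=true, X=true, Y=false, Z=false} (V) contributes 0 new; branch {W=true, X=false, Y=true, Z=true} (V) contributes 2 new. Total: 8.

8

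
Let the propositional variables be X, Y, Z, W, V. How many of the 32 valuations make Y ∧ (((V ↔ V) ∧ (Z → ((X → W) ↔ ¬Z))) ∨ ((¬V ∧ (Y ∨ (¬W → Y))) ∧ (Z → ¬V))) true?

Initial set: {(Y ∧ (((V ↔ V) ∧ (Z → ((X → W) ↔ ¬Z))) ∨ ((¬V ∧ (Y ∨ (¬W → Y))) ∧ (Z → ¬V))))}.
(Y ∧ (((V ↔ V) ∧ (Z → ((X → W) ↔ ¬Z))) ∨ ((¬V ∧ (Y ∨ (¬W → Y))) ∧ (Z → ¬V)))): α-rule — add Y, (((V ↔ V) ∧ (Z → ((X → W) ↔ ¬Z))) ∨ ((¬V ∧ (Y ∨ (¬W → Y))) ∧ (Z → ¬V))).
(((V ↔ V) ∧ (Z → ((X → W) ↔ ¬Z))) ∨ ((¬V ∧ (Y ∨ (¬W → Y))) ∧ (Z → ¬V))): β-rule — branch into ((V ↔ V) ∧ (Z → ((X → W) ↔ ¬Z)))  //  ((¬V ∧ (Y ∨ (¬W → Y))) ∧ (Z → ¬V)).
  branch 1 (add ((V ↔ V) ∧ (Z → ((X → W) ↔ ¬Z)))):
    ((V ↔ V) ∧ (Z → ((X → W) ↔ ¬Z))): α-rule — add (V ↔ V), (Z → ((X → W) ↔ ¬Z)).
    (V ↔ V): β-rule — branch into V, V  //  ¬V, ¬V.
      branch 1.1 (add V, V):
        (Z → ((X → W) ↔ ¬Z)): β-rule — branch into ¬Z  //  ((X → W) ↔ ¬Z).
          branch 1.1.1 (add ¬Z):
            ○ open, literals {V=1, Y=1, Z=0}.
          branch 1.1.2 (add ((X → W) ↔ ¬Z)):
            ((X → W) ↔ ¬Z): β-rule — branch into (X → W), ¬Z  //  ¬(X → W), ¬¬Z.
              branch 1.1.2.1 (add (X → W), ¬Z):
                (X → W): β-rule — branch into ¬X  //  W.
                  branch 1.1.2.1.1 (add ¬X):
                    ○ open, literals {V=1, X=0, Y=1, Z=0}.
                  branch 1.1.2.1.2 (add W):
                    ○ open, literals {V=1, W=1, Y=1, Z=0}.
              branch 1.1.2.2 (add ¬(X → W), ¬¬Z):
                ¬(X → W): α-rule — add X, ¬W.
                ○ open, literals {V=1, W=0, X=1, Y=1, Z=1}.
      branch 1.2 (add ¬V, ¬V):
        (Z → ((X → W) ↔ ¬Z)): β-rule — branch into ¬Z  //  ((X → W) ↔ ¬Z).
          branch 1.2.1 (add ¬Z):
            ○ open, literals {V=0, Y=1, Z=0}.
          branch 1.2.2 (add ((X → W) ↔ ¬Z)):
            ((X → W) ↔ ¬Z): β-rule — branch into (X → W), ¬Z  //  ¬(X → W), ¬¬Z.
              branch 1.2.2.1 (add (X → W), ¬Z):
                (X → W): β-rule — branch into ¬X  //  W.
                  branch 1.2.2.1.1 (add ¬X):
                    ○ open, literals {V=0, X=0, Y=1, Z=0}.
                  branch 1.2.2.1.2 (add W):
                    ○ open, literals {V=0, W=1, Y=1, Z=0}.
              branch 1.2.2.2 (add ¬(X → W), ¬¬Z):
                ¬(X → W): α-rule — add X, ¬W.
                ○ open, literals {V=0, W=0, X=1, Y=1, Z=1}.
  branch 2 (add ((¬V ∧ (Y ∨ (¬W → Y))) ∧ (Z → ¬V))):
    ((¬V ∧ (Y ∨ (¬W → Y))) ∧ (Z → ¬V)): α-rule — add (¬V ∧ (Y ∨ (¬W → Y))), (Z → ¬V).
    (¬V ∧ (Y ∨ (¬W → Y))): α-rule — add ¬V, (Y ∨ (¬W → Y)).
    (Z → ¬V): β-rule — branch into ¬Z  //  ¬V.
      branch 2.1 (add ¬Z):
        (Y ∨ (¬W → Y)): β-rule — branch into Y  //  (¬W → Y).
          branch 2.1.1 (add Y):
            ○ open, literals {V=0, Y=1, Z=0}.
          branch 2.1.2 (add (¬W → Y)):
            (¬W → Y): β-rule — branch into ¬¬W  //  Y.
              branch 2.1.2.1 (add ¬¬W):
                ○ open, literals {V=0, W=1, Y=1, Z=0}.
              branch 2.1.2.2 (add Y):
                ○ open, literals {V=0, Y=1, Z=0}.
      branch 2.2 (add ¬V):
        (Y ∨ (¬W → Y)): β-rule — branch into Y  //  (¬W → Y).
          branch 2.2.1 (add Y):
            ○ open, literals {V=0, Y=1}.
          branch 2.2.2 (add (¬W → Y)):
            (¬W → Y): β-rule — branch into ¬¬W  //  Y.
              branch 2.2.2.1 (add ¬¬W):
                ○ open, literals {V=0, W=1, Y=1}.
              branch 2.2.2.2 (add Y):
                ○ open, literals {V=0, Y=1}.
0 branches closed, 14 open.
Each open branch fixes some atoms; the unmentioned ones are free. Counting distinct full assignments: branch {V=1, Y=1, Z=0} (X, W) contributes 4 new; branch {V=1, X=0, Y=1, Z=0} (W) contributes 0 new; branch {V=1, W=1, Y=1, Z=0} (X) contributes 0 new; branch {V=1, W=0, X=1, Y=1, Z=1} (none free) contributes 1 new; branch {V=0, Y=1, Z=0} (X, W) contributes 4 new; branch {V=0, X=0, Y=1, Z=0} (W) contributes 0 new; branch {V=0, W=1, Y=1, Z=0} (X) contributes 0 new; branch {V=0, W=0, X=1, Y=1, Z=1} (none free) contributes 1 new; branch {V=0, Y=1, Z=0} (X, W) contributes 0 new; branch {V=0, W=1, Y=1, Z=0} (X) contributes 0 new; branch {V=0, Y=1, Z=0} (X, W) contributes 0 new; branch {V=0, Y=1} (X, Z, W) contributes 3 new; branch {V=0, W=1, Y=1} (X, Z) contributes 0 new; branch {V=0, Y=1} (X, Z, W) contributes 0 new. Total: 13.

13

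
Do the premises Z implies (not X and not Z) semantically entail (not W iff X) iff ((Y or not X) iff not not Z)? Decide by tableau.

No

Initial set: {T (Z implies (not X and not Z)); F ((not W iff X) iff ((Y or not X) iff not not Z))}.
T (Z implies (not X and not Z)): β-rule — branch into F Z  //  T (not X and not Z).
  branch 1 (add F Z):
    F ((not W iff X) iff ((Y or not X) iff not not Z)): β-rule — branch into T (not W iff X), F ((Y or not X) iff not not Z)  //  F (not W iff X), T ((Y or not X) iff not not Z).
      branch 1.1 (add T (not W iff X), F ((Y or not X) iff not not Z)):
        T (not W iff X): β-rule — branch into T not W, T X  //  F not W, F X.
          branch 1.1.1 (add T not W, T X):
            F ((Y or not X) iff not not Z): β-rule — branch into T (Y or not X), F not not Z  //  F (Y or not X), T not not Z.
              branch 1.1.1.1 (add T (Y or not X), F not not Z):
                F not not Z: drop double negation, giving F Z.
                T (Y or not X): β-rule — branch into T Y  //  T not X.
                  branch 1.1.1.1.1 (add T Y):
                    ○ open, literals {W=0, X=1, Y=1, Z=0}.
                  branch 1.1.1.1.2 (add T not X):
                    × closes — contains both X and not X.
              branch 1.1.1.2 (add F (Y or not X), T not not Z):
                F (Y or not X): α-rule — add F Y, F not X.
                T not not Z: drop double negation, giving T Z.
                × closes — contains both Z and not Z.
          branch 1.1.2 (add F not W, F X):
            F ((Y or not X) iff not not Z): β-rule — branch into T (Y or not X), F not not Z  //  F (Y or not X), T not not Z.
              branch 1.1.2.1 (add T (Y or not X), F not not Z):
                F not not Z: drop double negation, giving F Z.
                T (Y or not X): β-rule — branch into T Y  //  T not X.
                  branch 1.1.2.1.1 (add T Y):
                    ○ open, literals {W=1, X=0, Y=1, Z=0}.
                  branch 1.1.2.1.2 (add T not X):
                    ○ open, literals {W=1, X=0, Z=0}.
              branch 1.1.2.2 (add F (Y or not X), T not not Z):
                F (Y or not X): α-rule — add F Y, F not X.
                × closes — contains both X and not X.
      branch 1.2 (add F (not W iff X), T ((Y or not X) iff not not Z)):
        F (not W iff X): β-rule — branch into T not W, F X  //  F not W, T X.
          branch 1.2.1 (add T not W, F X):
            T ((Y or not X) iff not not Z): β-rule — branch into T (Y or not X), T not not Z  //  F (Y or not X), F not not Z.
              branch 1.2.1.1 (add T (Y or not X), T not not Z):
                T not not Z: drop double negation, giving T Z.
                × closes — contains both Z and not Z.
              branch 1.2.1.2 (add F (Y or not X), F not not Z):
                F (Y or not X): α-rule — add F Y, F not X.
                × closes — contains both X and not X.
          branch 1.2.2 (add F not W, T X):
            T ((Y or not X) iff not not Z): β-rule — branch into T (Y or not X), T not not Z  //  F (Y or not X), F not not Z.
              branch 1.2.2.1 (add T (Y or not X), T not not Z):
                T not not Z: drop double negation, giving T Z.
                × closes — contains both Z and not Z.
              branch 1.2.2.2 (add F (Y or not X), F not not Z):
                F (Y or not X): α-rule — add F Y, F not X.
                F not not Z: drop double negation, giving F Z.
                ○ open, literals {W=1, X=1, Y=0, Z=0}.
  branch 2 (add T (not X and not Z)):
    T (not X and not Z): α-rule — add T not X, T not Z.
    F ((not W iff X) iff ((Y or not X) iff not not Z)): β-rule — branch into T (not W iff X), F ((Y or not X) iff not not Z)  //  F (not W iff X), T ((Y or not X) iff not not Z).
      branch 2.1 (add T (not W iff X), F ((Y or not X) iff not not Z)):
        T (not W iff X): β-rule — branch into T not W, T X  //  F not W, F X.
          branch 2.1.1 (add T not W, T X):
            × closes — contains both X and not X.
          branch 2.1.2 (add F not W, F X):
            F ((Y or not X) iff not not Z): β-rule — branch into T (Y or not X), F not not Z  //  F (Y or not X), T not not Z.
              branch 2.1.2.1 (add T (Y or not X), F not not Z):
                F not not Z: drop double negation, giving F Z.
                T (Y or not X): β-rule — branch into T Y  //  T not X.
                  branch 2.1.2.1.1 (add T Y):
                    ○ open, literals {W=1, X=0, Y=1, Z=0}.
                  branch 2.1.2.1.2 (add T not X):
                    ○ open, literals {W=1, X=0, Z=0}.
              branch 2.1.2.2 (add F (Y or not X), T not not Z):
                F (Y or not X): α-rule — add F Y, F not X.
                × closes — contains both X and not X.
      branch 2.2 (add F (not W iff X), T ((Y or not X) iff not not Z)):
        F (not W iff X): β-rule — branch into T not W, F X  //  F not W, T X.
          branch 2.2.1 (add T not W, F X):
            T ((Y or not X) iff not not Z): β-rule — branch into T (Y or not X), T not not Z  //  F (Y or not X), F not not Z.
              branch 2.2.1.1 (add T (Y or not X), T not not Z):
                T not not Z: drop double negation, giving T Z.
                × closes — contains both Z and not Z.
              branch 2.2.1.2 (add F (Y or not X), F not not Z):
                F (Y or not X): α-rule — add F Y, F not X.
                × closes — contains both X and not X.
          branch 2.2.2 (add F not W, T X):
            × closes — contains both X and not X.
11 branches closed, 6 open.
An open branch gives a countermodel: W=0, X=1, Y=1, Z=0 (unmentioned atoms arbitrary); the premises hold there but the conclusion fails.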